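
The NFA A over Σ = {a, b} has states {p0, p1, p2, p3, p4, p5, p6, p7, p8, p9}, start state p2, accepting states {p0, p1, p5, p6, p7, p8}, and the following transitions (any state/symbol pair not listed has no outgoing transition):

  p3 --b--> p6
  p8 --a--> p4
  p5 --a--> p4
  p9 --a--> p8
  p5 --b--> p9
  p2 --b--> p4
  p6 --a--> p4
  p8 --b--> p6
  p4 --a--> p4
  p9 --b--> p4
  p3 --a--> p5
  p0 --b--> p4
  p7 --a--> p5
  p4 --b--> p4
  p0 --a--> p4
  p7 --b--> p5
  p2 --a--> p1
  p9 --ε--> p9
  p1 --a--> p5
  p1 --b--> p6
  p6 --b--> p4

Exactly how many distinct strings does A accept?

The useful subgraph on states {p1, p2, p5, p6, p8, p9} is acyclic, so L(A) is finite; the longest accepting path visits 6 useful states, giving maximum string length 5.
Counting accepting paths from p2 by length: 1 of length 1, 2 of length 2, 1 of length 4, 1 of length 5. Total 5.

5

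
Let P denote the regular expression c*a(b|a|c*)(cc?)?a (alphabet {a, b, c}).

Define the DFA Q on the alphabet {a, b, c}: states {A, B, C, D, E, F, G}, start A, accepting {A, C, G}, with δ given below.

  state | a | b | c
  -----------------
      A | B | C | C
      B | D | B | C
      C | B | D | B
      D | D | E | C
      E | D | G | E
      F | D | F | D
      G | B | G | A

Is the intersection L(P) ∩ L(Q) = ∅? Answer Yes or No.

Converting the expression P to a DFA (subset construction, then merging equivalent states) gives the minimal DFA with states {p0, p1, p2, p3, p4, p5, p6, p7, p8}, start state p0, accepting states {p3, p6} and transitions p0: a→p1, b→p2, c→p0; p1: a→p3, b→p4, c→p5; p2: a→p2, b→p2, c→p2; p3: a→p6, b→p2, c→p7; p4: a→p6, b→p2, c→p7; p5: a→p6, b→p2, c→p5; p6: a→p2, b→p2, c→p2; p7: a→p6, b→p2, c→p8; p8: a→p6, b→p2, c→p2.
Exploring the product automaton P × Q from the start pair (p0, A), following both machines on each input symbol, reaches 22 state pairs: (p0, A), (p1, B), (p2, C), (p0, C), (p3, D), (p4, B), (p5, C), (p2, B), (p2, D), (p0, B), (p6, D), (p2, E), (p7, C), (p6, B), (p5, B), (p1, D), (p2, G), (p8, B), (p4, E), (p2, A), (p7, E), (p8, E).
P accepts in {p3, p6} and Q accepts in {A, C, G}; no reachable pair has both components accepting, so no string drives both machines to acceptance simultaneously and L(P) ∩ L(Q) = ∅.
So no string is accepted by both, and the intersection is empty.

Yes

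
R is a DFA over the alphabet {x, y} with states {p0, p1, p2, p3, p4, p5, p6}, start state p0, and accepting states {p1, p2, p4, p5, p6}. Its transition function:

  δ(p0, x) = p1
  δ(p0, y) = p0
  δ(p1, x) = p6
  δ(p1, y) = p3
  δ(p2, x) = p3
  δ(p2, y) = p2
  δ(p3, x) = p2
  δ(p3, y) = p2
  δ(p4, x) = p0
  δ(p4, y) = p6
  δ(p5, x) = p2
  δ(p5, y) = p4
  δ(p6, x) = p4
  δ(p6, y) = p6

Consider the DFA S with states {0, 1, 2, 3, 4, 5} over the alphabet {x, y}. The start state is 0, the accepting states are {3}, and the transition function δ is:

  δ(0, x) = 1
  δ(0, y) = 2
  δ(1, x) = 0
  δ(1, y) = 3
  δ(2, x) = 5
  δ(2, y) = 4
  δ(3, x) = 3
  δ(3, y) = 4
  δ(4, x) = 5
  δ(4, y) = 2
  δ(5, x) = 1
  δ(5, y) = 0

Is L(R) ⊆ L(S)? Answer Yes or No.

The string x is in L(R) but not in L(S).
So L(R) ⊄ L(S).

No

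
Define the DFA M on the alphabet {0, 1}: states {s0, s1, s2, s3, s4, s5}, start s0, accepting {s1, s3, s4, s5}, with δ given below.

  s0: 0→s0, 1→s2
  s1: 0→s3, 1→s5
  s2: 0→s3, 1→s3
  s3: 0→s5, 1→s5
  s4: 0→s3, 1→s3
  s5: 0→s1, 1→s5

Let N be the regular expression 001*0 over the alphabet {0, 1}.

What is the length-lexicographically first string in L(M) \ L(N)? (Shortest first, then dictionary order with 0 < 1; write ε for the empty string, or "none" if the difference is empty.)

The string 10 is accepted by M but not by N.
No shorter string lies in the difference, and 10 is the lexicographically first length-2 string in L(M) \ L(N).

10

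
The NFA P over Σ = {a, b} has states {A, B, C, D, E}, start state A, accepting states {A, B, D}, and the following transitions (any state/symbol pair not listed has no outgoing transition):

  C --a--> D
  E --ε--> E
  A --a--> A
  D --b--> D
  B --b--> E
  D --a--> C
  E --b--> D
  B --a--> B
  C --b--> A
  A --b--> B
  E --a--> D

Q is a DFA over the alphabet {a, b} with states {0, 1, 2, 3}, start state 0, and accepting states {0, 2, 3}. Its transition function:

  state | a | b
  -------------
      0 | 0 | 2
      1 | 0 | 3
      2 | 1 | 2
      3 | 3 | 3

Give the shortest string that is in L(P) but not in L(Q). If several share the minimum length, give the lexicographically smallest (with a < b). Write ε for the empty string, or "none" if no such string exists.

ba

The string ba is accepted by P but not by Q.
No shorter string lies in the difference, and ba is the lexicographically first length-2 string in L(P) \ L(Q).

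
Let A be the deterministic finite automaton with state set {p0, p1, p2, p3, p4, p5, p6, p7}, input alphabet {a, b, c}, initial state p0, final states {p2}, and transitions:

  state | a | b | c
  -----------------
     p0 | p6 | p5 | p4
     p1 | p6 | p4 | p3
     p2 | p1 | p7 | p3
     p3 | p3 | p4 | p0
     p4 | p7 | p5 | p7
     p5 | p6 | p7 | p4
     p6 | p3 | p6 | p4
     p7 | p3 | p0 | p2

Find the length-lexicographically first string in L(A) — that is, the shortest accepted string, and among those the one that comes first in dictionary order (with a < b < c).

bbc

A breadth-first search from p0 reaches an accepting state first via the path p0 → p5 → p7 → p2 on input bbc.
No string of length < 3 is accepted (BFS exhausts all shorter strings without reaching an accepting state), and bbc is the lexicographically least accepting string of length 3.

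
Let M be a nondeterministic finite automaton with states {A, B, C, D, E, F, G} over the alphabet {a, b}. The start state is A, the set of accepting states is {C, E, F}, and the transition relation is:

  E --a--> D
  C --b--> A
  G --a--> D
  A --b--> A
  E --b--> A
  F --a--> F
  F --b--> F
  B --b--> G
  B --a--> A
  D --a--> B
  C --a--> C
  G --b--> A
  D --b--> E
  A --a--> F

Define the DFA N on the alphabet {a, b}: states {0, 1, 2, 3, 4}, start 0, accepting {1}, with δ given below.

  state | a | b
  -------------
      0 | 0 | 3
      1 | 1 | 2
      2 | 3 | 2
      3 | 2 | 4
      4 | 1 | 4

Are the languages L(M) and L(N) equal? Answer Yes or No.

No

The string a is accepted by M but rejected by N.
So L(M) ≠ L(N).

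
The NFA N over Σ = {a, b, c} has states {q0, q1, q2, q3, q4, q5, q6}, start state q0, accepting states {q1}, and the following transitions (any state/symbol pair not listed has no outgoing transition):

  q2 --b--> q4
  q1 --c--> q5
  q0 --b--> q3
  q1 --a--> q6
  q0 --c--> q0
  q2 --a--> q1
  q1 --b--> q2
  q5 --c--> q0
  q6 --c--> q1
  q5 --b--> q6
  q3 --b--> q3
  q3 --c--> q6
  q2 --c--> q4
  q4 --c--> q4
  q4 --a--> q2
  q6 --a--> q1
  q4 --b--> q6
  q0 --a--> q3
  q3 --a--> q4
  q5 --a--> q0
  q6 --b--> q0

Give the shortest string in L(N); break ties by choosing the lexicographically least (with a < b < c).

aca

A breadth-first search from q0 reaches an accepting state first via the path q0 → q3 → q6 → q1 on input aca.
No string of length < 3 is accepted (BFS exhausts all shorter strings without reaching an accepting state), and aca is the lexicographically least accepting string of length 3.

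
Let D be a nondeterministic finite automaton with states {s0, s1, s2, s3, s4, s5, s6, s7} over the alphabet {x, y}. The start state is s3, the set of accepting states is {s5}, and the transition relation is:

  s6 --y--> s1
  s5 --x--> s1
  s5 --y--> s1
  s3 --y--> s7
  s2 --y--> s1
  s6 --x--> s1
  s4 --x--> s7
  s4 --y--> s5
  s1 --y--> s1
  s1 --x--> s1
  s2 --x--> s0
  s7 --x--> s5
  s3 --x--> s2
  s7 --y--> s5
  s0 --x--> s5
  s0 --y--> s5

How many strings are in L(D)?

4

The useful subgraph on states {s0, s2, s3, s5, s7} is acyclic, so L(D) is finite; the longest accepting path visits 4 useful states, giving maximum string length 3.
Counting accepting paths from s3 by length: 2 of length 2, 2 of length 3. Total 4.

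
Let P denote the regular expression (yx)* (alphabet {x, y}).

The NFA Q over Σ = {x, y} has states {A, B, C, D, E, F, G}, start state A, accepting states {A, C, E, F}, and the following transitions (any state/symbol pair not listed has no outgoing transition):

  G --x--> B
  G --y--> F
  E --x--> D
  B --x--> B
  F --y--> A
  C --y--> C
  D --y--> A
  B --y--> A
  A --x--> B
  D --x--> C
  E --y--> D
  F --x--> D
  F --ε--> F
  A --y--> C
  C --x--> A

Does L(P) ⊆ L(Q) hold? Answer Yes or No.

Converting the expression P to a DFA (subset construction, then merging equivalent states) gives the minimal DFA with states {p0, p1, p2}, start state p0, accepting states {p0} and transitions p0: x→p1, y→p2; p1: x→p1, y→p1; p2: x→p0, y→p1.
Exploring the product automaton P × Q from the start pair (p0, A), following both machines on each input symbol, reaches 5 state pairs: (p0, A), (p1, B), (p2, C), (p1, A), (p1, C).
P accepts in {p0} and Q accepts in {A, C, E, F}. The reachable pairs whose P-component is accepting are (p0, A); in each of them the Q-component is accepting too, so the product for L(P) \ L(Q) (P-component accepting, Q-component rejecting) has no reachable accepting pair and the difference is empty.
Hence every string in L(P) is also in L(Q).

Yes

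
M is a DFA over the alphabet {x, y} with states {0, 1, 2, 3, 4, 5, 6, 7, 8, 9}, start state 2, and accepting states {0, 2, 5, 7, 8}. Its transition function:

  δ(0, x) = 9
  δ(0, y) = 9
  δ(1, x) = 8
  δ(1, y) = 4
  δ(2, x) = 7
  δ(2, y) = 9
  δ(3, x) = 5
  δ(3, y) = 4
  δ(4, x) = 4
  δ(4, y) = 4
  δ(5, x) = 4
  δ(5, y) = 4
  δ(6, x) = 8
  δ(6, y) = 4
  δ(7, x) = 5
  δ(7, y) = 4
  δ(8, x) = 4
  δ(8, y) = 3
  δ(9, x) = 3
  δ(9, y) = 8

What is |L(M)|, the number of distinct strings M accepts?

6

The useful subgraph on states {2, 3, 5, 7, 8, 9} is acyclic, so L(M) is finite; the longest accepting path visits 5 useful states, giving maximum string length 4.
Counting accepting paths from 2 by length: 1 of length 0, 1 of length 1, 2 of length 2, 1 of length 3, 1 of length 4. Total 6.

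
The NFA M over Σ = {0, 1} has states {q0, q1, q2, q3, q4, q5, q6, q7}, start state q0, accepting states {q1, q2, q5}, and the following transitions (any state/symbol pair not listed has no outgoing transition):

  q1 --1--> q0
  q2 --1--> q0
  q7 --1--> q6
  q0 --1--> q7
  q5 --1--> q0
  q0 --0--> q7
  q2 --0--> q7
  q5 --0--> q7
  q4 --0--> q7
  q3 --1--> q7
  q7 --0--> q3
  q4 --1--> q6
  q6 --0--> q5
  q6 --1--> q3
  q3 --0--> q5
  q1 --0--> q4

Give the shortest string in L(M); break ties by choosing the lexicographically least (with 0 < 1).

000

A breadth-first search from q0 reaches an accepting state first via the path q0 → q7 → q3 → q5 on input 000.
No string of length < 3 is accepted (BFS exhausts all shorter strings without reaching an accepting state), and 000 is the lexicographically least accepting string of length 3.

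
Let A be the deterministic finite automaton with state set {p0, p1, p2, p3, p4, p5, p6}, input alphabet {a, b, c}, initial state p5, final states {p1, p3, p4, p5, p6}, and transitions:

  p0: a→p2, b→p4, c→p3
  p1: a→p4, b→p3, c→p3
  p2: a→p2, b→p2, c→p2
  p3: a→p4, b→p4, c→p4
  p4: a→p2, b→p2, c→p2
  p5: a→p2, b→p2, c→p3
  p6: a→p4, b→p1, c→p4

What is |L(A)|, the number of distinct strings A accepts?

5

The useful subgraph on states {p3, p4, p5} is acyclic, so L(A) is finite; the longest accepting path visits 3 useful states, giving maximum string length 2.
Counting accepting paths from p5 by length: 1 of length 0, 1 of length 1, 3 of length 2. Total 5.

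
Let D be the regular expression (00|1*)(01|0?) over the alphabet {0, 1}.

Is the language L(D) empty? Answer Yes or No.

The empty string ε matches the expression, so it belongs to L(D).
Since L(D) contains at least one string, it is not empty.

No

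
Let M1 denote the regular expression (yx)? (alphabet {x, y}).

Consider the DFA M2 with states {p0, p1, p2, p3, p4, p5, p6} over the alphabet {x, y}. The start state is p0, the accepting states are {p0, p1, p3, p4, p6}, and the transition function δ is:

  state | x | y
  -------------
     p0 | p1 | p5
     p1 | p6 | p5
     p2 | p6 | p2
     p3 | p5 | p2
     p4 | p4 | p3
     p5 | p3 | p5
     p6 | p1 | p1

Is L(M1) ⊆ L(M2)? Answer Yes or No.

Converting the expression M1 to a DFA (subset construction, then merging equivalent states) gives the minimal DFA with states {r0, r1, r2, r3}, start state r0, accepting states {r0, r3} and transitions r0: x→r1, y→r2; r1: x→r1, y→r1; r2: x→r3, y→r1; r3: x→r1, y→r1.
Exploring the product automaton M1 × M2 from the start pair (r0, p0), following both machines on each input symbol, reaches 8 state pairs: (r0, p0), (r1, p1), (r2, p5), (r1, p6), (r1, p5), (r3, p3), (r1, p3), (r1, p2).
M1 accepts in {r0, r3} and M2 accepts in {p0, p1, p3, p4, p6}. The reachable pairs whose M1-component is accepting are (r0, p0), (r3, p3); in each of them the M2-component is accepting too, so the product for L(M1) \ L(M2) (M1-component accepting, M2-component rejecting) has no reachable accepting pair and the difference is empty.
Hence every string in L(M1) is also in L(M2).

Yes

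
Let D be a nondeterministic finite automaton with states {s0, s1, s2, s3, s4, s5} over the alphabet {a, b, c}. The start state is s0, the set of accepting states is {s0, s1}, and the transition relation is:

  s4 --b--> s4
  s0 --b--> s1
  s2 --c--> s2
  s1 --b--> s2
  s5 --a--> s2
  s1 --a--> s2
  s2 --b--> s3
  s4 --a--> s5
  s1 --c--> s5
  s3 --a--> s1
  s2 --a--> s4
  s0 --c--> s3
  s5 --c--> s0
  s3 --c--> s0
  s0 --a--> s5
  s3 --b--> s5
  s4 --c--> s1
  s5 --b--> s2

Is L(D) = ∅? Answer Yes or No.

No

The empty string ε is accepted: the run s0 ends in the accepting state s0.
Since at least one string is accepted, L(D) is not empty.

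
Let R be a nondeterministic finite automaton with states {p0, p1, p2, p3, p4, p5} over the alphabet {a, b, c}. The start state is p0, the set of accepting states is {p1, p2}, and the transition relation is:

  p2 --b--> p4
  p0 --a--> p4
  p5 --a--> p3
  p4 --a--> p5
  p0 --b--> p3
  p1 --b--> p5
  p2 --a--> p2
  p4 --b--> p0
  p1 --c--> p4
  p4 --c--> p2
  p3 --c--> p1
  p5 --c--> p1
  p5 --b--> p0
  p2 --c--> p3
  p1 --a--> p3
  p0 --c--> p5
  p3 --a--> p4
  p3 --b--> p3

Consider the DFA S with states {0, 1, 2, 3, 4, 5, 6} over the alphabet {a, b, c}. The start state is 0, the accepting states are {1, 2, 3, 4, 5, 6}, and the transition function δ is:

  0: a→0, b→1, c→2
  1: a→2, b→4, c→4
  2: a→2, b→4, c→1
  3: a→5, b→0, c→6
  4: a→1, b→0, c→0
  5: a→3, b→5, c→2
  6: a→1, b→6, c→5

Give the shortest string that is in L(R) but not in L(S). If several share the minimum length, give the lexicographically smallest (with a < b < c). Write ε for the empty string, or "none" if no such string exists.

bbc

The string bbc is accepted by R but not by S.
No shorter string lies in the difference, and bbc is the lexicographically first length-3 string in L(R) \ L(S).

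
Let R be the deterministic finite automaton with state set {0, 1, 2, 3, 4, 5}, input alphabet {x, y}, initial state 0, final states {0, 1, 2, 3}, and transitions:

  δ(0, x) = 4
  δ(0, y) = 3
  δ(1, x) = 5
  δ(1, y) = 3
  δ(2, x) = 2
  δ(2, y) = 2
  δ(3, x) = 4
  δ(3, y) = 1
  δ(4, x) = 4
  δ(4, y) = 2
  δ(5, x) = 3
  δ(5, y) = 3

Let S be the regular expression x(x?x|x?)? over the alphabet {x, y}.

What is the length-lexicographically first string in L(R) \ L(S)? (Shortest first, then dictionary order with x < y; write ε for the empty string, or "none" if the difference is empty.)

ε

The empty string ε is accepted by R but not by S.
Since ε is the unique shortest string, it is the required witness.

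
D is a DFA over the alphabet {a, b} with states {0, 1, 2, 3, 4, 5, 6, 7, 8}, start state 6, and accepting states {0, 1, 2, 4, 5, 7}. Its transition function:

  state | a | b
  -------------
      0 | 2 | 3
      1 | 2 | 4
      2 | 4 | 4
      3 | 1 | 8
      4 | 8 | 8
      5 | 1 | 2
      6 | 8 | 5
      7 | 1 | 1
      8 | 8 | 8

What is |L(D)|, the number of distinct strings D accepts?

9

The useful subgraph on states {1, 2, 4, 5, 6} is acyclic, so L(D) is finite; the longest accepting path visits 5 useful states, giving maximum string length 4.
Counting accepting paths from 6 by length: 1 of length 1, 2 of length 2, 4 of length 3, 2 of length 4. Total 9.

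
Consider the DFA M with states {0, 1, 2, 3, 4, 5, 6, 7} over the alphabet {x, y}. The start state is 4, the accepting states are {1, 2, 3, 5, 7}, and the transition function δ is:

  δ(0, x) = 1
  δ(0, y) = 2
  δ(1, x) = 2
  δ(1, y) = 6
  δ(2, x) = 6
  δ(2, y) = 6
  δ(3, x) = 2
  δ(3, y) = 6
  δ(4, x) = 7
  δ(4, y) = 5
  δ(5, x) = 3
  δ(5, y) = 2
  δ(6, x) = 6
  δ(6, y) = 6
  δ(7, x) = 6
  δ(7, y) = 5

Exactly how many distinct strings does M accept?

9

The useful subgraph on states {2, 3, 4, 5, 7} is acyclic, so L(M) is finite; the longest accepting path visits 5 useful states, giving maximum string length 4.
Counting accepting paths from 4 by length: 2 of length 1, 3 of length 2, 3 of length 3, 1 of length 4. Total 9.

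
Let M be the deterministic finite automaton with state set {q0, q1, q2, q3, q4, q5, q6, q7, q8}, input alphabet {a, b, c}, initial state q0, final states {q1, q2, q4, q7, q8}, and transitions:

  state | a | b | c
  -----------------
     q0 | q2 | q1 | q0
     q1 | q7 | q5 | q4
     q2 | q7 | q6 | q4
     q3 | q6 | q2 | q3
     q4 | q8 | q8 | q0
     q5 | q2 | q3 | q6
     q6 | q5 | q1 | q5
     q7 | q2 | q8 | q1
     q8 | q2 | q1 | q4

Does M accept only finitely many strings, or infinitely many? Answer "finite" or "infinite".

infinite

State q0 is reachable from the start and can reach an accepting state, and it lies on the cycle q0 → q0.
Traversing that cycle any number of times yields accepted strings of unbounded length, so the language is infinite.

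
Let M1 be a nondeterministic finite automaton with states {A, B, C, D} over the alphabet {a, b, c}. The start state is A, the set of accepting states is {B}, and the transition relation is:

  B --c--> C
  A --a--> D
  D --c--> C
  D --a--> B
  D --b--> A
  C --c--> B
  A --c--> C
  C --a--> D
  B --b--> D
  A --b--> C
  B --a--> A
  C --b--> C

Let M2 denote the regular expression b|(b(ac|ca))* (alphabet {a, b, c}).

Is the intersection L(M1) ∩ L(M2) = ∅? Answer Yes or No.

Yes

Converting the expression M2 to a DFA (subset construction, then merging equivalent states) gives the minimal DFA with states {r0, r1, r2, r3, r4, r5, r6}, start state r0, accepting states {r0, r2, r5} and transitions r0: a→r1, b→r2, c→r1; r1: a→r1, b→r1, c→r1; r2: a→r3, b→r1, c→r4; r3: a→r1, b→r1, c→r5; r4: a→r5, b→r1, c→r1; r5: a→r1, b→r6, c→r1; r6: a→r3, b→r1, c→r4.
Exploring the product automaton M1 × M2 from the start pair (A, r0), following both machines on each input symbol, reaches 11 state pairs: (A, r0), (D, r1), (C, r2), (C, r1), (B, r1), (A, r1), (D, r3), (B, r4), (C, r5), (A, r5), (C, r6).
M1 accepts in {B} and M2 accepts in {r0, r2, r5}; no reachable pair has both components accepting, so no string drives both machines to acceptance simultaneously and L(M1) ∩ L(M2) = ∅.
So no string is accepted by both, and the intersection is empty.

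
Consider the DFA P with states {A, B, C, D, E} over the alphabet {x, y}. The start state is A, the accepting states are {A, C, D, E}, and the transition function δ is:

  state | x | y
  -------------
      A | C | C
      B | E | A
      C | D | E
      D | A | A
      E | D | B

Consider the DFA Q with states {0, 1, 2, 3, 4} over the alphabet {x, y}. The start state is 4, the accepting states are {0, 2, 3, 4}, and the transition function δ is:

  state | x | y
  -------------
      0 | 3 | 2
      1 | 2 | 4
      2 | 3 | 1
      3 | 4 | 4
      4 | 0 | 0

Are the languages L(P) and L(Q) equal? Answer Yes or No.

Exploring the product automaton P × Q from the start pair (A, 4), following both machines on each input symbol, reaches 5 state pairs: (A, 4), (C, 0), (D, 3), (E, 2), (B, 1).
P accepts in {A, C, D, E} and Q accepts in {0, 2, 3, 4}. In every reachable pair the two components are either both accepting — (A, 4), (C, 0), (D, 3), (E, 2) — or both non-accepting, so no string is accepted by exactly one of the machines: L(P) \ L(Q) and L(Q) \ L(P) are both empty.
Hence every string is accepted by P iff it is accepted by Q, and the two languages coincide.

Yes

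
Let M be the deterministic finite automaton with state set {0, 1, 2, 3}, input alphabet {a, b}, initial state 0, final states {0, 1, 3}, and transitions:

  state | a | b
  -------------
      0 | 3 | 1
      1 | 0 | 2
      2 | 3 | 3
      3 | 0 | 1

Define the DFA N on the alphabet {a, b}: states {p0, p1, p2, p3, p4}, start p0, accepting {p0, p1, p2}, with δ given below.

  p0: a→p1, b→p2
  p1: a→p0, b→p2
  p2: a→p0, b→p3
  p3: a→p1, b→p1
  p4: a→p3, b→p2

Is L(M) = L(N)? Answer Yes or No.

Yes

Exploring the product automaton M × N from the start pair (0, p0), following both machines on each input symbol, reaches 4 state pairs: (0, p0), (3, p1), (1, p2), (2, p3).
M accepts in {0, 1, 3} and N accepts in {p0, p1, p2}. In every reachable pair the two components are either both accepting — (0, p0), (3, p1), (1, p2) — or both non-accepting, so no string is accepted by exactly one of the machines: L(M) \ L(N) and L(N) \ L(M) are both empty.
Hence every string is accepted by M iff it is accepted by N, and the two languages coincide.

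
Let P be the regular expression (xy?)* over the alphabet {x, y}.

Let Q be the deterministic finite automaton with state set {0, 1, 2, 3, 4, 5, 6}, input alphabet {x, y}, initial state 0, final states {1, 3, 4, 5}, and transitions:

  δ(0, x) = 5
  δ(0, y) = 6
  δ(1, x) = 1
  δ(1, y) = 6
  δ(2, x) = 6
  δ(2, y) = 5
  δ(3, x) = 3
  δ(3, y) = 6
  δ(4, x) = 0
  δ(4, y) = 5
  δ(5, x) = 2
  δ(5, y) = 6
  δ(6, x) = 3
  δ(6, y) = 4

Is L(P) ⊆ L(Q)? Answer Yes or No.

No

The empty string ε is in L(P) but not in L(Q).
So L(P) ⊄ L(Q).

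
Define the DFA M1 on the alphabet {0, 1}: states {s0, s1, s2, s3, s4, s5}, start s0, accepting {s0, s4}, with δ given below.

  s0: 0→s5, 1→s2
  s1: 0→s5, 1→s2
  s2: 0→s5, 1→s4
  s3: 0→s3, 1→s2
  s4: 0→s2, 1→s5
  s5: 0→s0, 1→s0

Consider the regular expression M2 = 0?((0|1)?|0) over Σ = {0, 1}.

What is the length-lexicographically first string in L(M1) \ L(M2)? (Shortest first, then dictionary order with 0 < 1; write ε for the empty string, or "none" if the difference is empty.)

The string 11 is accepted by M1 but not by M2.
No shorter string lies in the difference, and 11 is the lexicographically first length-2 string in L(M1) \ L(M2).

11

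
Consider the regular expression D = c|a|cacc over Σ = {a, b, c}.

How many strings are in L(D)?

The expression has no Kleene star, so L(D) is finite. Expanding the alternatives gives {a, c, cacc}.
That is 2 of length 1, 1 of length 4: 3 strings in all.

3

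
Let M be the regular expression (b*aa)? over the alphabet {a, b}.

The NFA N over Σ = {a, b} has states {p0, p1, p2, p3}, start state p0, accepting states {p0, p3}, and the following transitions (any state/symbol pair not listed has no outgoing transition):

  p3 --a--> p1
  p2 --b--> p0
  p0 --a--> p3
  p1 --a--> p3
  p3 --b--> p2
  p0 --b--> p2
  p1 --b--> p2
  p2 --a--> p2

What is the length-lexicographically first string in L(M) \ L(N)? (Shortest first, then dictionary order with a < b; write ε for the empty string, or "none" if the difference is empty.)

The string aa is accepted by M but not by N.
No shorter string lies in the difference, and aa is the lexicographically first length-2 string in L(M) \ L(N).

aa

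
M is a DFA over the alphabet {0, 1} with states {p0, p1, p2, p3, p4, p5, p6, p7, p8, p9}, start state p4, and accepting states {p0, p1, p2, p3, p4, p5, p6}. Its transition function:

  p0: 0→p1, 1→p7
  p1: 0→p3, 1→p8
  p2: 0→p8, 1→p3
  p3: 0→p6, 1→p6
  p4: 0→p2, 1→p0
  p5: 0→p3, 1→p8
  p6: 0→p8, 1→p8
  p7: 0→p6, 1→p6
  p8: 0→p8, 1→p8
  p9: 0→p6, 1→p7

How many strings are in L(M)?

The useful subgraph on states {p0, p1, p2, p3, p4, p6, p7} is acyclic, so L(M) is finite; the longest accepting path visits 5 useful states, giving maximum string length 4.
Counting accepting paths from p4 by length: 1 of length 0, 2 of length 1, 2 of length 2, 5 of length 3, 2 of length 4. Total 12.

12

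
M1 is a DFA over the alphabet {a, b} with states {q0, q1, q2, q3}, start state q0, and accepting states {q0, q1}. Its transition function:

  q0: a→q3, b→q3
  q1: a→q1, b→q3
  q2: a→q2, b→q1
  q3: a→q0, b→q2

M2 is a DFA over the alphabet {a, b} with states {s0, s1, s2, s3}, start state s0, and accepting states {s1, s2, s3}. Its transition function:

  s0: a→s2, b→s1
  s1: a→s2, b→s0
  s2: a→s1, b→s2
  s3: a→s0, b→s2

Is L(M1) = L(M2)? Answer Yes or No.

No

The empty string ε is accepted by M1 but rejected by M2.
So L(M1) ≠ L(M2).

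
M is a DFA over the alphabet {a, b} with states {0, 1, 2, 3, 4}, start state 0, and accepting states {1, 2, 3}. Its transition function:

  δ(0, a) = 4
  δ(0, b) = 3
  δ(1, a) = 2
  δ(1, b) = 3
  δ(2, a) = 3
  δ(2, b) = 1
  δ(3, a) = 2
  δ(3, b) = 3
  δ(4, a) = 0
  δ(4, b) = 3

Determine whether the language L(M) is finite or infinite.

State 2 is reachable from the start and can reach an accepting state, and it lies on the cycle 2 → 1 → 2.
Traversing that cycle any number of times yields accepted strings of unbounded length, so the language is infinite.

infinite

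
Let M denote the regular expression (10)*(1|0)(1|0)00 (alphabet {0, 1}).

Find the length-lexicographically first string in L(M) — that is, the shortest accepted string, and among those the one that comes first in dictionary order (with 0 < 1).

0000

By inspection of the expression, no string of length less than 4 matches, and 0000 is the lexicographically first match of length 4.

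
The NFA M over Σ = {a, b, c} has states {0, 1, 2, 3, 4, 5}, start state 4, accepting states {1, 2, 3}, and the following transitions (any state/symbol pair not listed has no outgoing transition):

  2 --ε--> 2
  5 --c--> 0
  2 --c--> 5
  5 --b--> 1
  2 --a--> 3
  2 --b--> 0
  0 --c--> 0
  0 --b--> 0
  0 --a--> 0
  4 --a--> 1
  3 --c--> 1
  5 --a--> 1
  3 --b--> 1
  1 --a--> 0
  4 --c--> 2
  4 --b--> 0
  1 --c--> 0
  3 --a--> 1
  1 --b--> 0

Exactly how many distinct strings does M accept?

The useful subgraph on states {1, 2, 3, 4, 5} is acyclic, so L(M) is finite; the longest accepting path visits 4 useful states, giving maximum string length 3.
Counting accepting paths from 4 by length: 2 of length 1, 1 of length 2, 5 of length 3. Total 8.

8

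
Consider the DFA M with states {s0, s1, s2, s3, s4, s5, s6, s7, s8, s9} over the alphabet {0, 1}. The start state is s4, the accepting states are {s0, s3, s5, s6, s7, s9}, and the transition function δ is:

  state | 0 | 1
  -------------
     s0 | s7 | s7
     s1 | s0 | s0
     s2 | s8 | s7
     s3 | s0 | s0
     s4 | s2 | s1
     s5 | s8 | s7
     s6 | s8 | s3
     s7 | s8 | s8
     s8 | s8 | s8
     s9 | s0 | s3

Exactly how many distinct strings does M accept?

7

The useful subgraph on states {s0, s1, s2, s4, s7} is acyclic, so L(M) is finite; the longest accepting path visits 4 useful states, giving maximum string length 3.
Counting accepting paths from s4 by length: 3 of length 2, 4 of length 3. Total 7.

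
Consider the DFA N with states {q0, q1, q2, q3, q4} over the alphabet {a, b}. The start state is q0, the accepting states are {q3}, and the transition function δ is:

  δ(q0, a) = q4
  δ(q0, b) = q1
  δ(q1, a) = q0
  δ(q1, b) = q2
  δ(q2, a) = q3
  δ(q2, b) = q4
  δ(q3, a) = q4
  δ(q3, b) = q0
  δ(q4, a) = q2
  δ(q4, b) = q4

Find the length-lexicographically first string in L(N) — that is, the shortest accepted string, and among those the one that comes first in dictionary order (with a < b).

aaa

A breadth-first search from q0 reaches an accepting state first via the path q0 → q4 → q2 → q3 on input aaa.
No string of length < 3 is accepted (BFS exhausts all shorter strings without reaching an accepting state), and aaa is the lexicographically least accepting string of length 3.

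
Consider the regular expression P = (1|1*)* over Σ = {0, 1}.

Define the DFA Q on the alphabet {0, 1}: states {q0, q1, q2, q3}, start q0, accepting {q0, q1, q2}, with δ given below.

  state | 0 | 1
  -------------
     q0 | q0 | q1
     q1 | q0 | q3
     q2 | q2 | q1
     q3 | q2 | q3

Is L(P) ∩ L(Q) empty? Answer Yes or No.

The empty string ε is accepted by both P and Q.
Hence L(P) ∩ L(Q) ≠ ∅.

No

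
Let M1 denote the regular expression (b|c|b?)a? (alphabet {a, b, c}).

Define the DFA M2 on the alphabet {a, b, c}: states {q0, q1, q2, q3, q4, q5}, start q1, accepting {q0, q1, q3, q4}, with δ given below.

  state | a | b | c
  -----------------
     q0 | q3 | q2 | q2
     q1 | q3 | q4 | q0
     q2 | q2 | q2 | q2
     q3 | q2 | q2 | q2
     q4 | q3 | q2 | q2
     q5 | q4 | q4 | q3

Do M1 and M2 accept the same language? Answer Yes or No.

Yes

Converting the expression M1 to a DFA (subset construction, then merging equivalent states) gives the minimal DFA with states {r0, r1, r2, r3}, start state r0, accepting states {r0, r1, r2} and transitions r0: a→r1, b→r2, c→r2; r1: a→r3, b→r3, c→r3; r2: a→r1, b→r3, c→r3; r3: a→r3, b→r3, c→r3.
Exploring the product automaton M1 × M2 from the start pair (r0, q1), following both machines on each input symbol, reaches 5 state pairs: (r0, q1), (r1, q3), (r2, q4), (r2, q0), (r3, q2).
M1 accepts in {r0, r1, r2} and M2 accepts in {q0, q1, q3, q4}. In every reachable pair the two components are either both accepting — (r0, q1), (r1, q3), (r2, q4), (r2, q0) — or both non-accepting, so no string is accepted by exactly one of the machines: L(M1) \ L(M2) and L(M2) \ L(M1) are both empty.
Hence every string is accepted by M1 iff it is accepted by M2, and the two languages coincide.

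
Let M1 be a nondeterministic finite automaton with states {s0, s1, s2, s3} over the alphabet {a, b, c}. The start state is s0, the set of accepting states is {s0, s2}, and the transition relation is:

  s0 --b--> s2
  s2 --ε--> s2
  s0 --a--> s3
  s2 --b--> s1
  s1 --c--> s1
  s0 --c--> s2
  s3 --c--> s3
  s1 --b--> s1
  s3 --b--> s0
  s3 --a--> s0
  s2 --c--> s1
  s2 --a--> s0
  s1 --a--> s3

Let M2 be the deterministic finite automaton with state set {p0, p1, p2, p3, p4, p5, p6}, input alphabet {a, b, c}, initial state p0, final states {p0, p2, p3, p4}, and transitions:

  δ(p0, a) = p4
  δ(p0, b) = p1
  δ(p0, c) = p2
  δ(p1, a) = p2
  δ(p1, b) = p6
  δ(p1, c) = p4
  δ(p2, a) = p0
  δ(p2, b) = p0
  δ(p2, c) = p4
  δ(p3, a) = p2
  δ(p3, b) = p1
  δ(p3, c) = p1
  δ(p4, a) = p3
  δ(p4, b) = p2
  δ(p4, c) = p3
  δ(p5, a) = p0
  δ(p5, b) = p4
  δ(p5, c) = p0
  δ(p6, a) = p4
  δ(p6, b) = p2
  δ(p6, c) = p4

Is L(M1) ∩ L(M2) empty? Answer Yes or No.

No

The empty string ε is accepted by both M1 and M2.
Hence L(M1) ∩ L(M2) ≠ ∅.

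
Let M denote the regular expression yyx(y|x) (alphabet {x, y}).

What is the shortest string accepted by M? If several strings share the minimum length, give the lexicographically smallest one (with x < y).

By inspection of the expression, no string of length less than 4 matches, and yyxx is the lexicographically first match of length 4.

yyxx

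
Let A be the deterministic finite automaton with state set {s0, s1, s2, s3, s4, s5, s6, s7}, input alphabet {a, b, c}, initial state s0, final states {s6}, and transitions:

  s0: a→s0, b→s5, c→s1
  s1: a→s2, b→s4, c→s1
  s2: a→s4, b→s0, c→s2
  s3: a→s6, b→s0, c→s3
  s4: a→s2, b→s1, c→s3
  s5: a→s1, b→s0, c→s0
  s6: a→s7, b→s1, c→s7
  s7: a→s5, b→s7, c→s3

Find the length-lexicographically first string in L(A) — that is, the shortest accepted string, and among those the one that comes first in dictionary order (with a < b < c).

A breadth-first search from s0 reaches an accepting state first via the path s0 → s1 → s4 → s3 → s6 on input cbca.
No string of length < 4 is accepted (BFS exhausts all shorter strings without reaching an accepting state), and cbca is the lexicographically least accepting string of length 4.

cbca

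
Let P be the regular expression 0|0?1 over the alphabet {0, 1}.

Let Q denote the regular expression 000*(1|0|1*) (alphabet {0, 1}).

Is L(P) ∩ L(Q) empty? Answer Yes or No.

Converting the expression P to a DFA (subset construction, then merging equivalent states) gives the minimal DFA with states {p0, p1, p2, p3}, start state p0, accepting states {p1, p2} and transitions p0: 0→p1, 1→p2; p1: 0→p3, 1→p2; p2: 0→p3, 1→p3; p3: 0→p3, 1→p3.
Converting the expression Q to a DFA (subset construction, then merging equivalent states) gives the minimal DFA with states {q0, q1, q2, q3, q4}, start state q0, accepting states {q3, q4} and transitions q0: 0→q1, 1→q2; q1: 0→q3, 1→q2; q2: 0→q2, 1→q2; q3: 0→q3, 1→q4; q4: 0→q2, 1→q4.
Exploring the product automaton P × Q from the start pair (p0, q0), following both machines on each input symbol, reaches 6 state pairs: (p0, q0), (p1, q1), (p2, q2), (p3, q3), (p3, q2), (p3, q4).
P accepts in {p1, p2} and Q accepts in {q3, q4}; no reachable pair has both components accepting, so no string drives both machines to acceptance simultaneously and L(P) ∩ L(Q) = ∅.
So no string is accepted by both, and the intersection is empty.

Yes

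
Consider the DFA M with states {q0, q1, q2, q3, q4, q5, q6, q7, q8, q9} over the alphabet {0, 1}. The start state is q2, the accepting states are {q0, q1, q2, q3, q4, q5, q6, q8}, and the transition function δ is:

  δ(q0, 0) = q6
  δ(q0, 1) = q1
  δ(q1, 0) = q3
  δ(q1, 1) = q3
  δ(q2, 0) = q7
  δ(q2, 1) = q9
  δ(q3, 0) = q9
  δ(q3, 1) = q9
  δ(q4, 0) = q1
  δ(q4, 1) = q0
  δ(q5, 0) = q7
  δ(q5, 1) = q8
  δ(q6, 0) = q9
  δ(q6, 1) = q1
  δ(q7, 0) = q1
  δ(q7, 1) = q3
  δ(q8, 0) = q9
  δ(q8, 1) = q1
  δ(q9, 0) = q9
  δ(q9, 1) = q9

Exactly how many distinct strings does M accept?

5

The useful subgraph on states {q1, q2, q3, q7} is acyclic, so L(M) is finite; the longest accepting path visits 4 useful states, giving maximum string length 3.
Counting accepting paths from q2 by length: 1 of length 0, 2 of length 2, 2 of length 3. Total 5.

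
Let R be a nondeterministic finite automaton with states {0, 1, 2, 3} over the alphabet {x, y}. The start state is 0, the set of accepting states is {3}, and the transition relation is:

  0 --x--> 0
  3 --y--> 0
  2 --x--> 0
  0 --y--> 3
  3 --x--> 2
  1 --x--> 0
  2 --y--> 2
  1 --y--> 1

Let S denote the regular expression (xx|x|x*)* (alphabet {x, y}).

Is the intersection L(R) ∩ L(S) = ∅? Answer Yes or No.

Converting the expression S to a DFA (subset construction, then merging equivalent states) gives the minimal DFA with states {s0, s1}, start state s0, accepting states {s0} and transitions s0: x→s0, y→s1; s1: x→s1, y→s1.
Exploring the product automaton R × S from the start pair (0, s0), following both machines on each input symbol, reaches 4 state pairs: (0, s0), (3, s1), (2, s1), (0, s1).
R accepts in {3} and S accepts in {s0}; no reachable pair has both components accepting, so no string drives both machines to acceptance simultaneously and L(R) ∩ L(S) = ∅.
So no string is accepted by both, and the intersection is empty.

Yes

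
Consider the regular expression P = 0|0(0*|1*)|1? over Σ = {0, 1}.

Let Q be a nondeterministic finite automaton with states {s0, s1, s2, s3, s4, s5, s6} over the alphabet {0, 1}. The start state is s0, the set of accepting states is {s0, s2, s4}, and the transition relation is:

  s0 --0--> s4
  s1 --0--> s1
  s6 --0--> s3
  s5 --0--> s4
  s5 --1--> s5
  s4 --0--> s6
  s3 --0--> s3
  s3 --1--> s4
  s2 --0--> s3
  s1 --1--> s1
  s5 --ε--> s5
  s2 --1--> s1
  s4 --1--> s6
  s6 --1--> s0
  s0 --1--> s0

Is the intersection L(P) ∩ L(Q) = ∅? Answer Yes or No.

No

The empty string ε is accepted by both P and Q.
Hence L(P) ∩ L(Q) ≠ ∅.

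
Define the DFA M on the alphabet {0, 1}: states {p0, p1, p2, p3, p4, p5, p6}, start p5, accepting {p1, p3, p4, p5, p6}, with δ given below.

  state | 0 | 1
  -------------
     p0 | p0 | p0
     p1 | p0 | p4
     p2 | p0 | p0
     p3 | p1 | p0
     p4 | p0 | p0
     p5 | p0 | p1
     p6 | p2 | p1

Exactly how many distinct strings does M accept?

The useful subgraph on states {p1, p4, p5} is acyclic, so L(M) is finite; the longest accepting path visits 3 useful states, giving maximum string length 2.
Counting accepting paths from p5 by length: 1 of length 0, 1 of length 1, 1 of length 2. Total 3.

3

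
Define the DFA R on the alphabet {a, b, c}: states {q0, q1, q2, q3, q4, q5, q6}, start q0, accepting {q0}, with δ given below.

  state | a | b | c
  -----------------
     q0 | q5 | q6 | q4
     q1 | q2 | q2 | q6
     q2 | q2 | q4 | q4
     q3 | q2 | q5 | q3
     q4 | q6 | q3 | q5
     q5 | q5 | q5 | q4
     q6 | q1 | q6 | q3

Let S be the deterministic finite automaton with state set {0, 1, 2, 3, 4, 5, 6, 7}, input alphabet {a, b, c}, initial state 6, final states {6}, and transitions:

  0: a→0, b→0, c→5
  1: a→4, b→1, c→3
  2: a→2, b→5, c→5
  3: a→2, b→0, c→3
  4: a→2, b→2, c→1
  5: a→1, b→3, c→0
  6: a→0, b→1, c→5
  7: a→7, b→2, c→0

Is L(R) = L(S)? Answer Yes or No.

Exploring the product automaton R × S from the start pair (q0, 6), following both machines on each input symbol, reaches 7 state pairs: (q0, 6), (q5, 0), (q6, 1), (q4, 5), (q1, 4), (q3, 3), (q2, 2).
R accepts in {q0} and S accepts in {6}. In every reachable pair the two components are either both accepting — (q0, 6) — or both non-accepting, so no string is accepted by exactly one of the machines: L(R) \ L(S) and L(S) \ L(R) are both empty.
Hence every string is accepted by R iff it is accepted by S, and the two languages coincide.

Yes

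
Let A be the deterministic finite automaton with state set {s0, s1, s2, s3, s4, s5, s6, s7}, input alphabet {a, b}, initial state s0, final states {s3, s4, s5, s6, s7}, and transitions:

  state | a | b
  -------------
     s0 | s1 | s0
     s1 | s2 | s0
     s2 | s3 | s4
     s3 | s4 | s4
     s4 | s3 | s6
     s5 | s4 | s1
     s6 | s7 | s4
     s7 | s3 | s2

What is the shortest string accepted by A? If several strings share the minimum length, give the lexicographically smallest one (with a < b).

aaa

A breadth-first search from s0 reaches an accepting state first via the path s0 → s1 → s2 → s3 on input aaa.
No string of length < 3 is accepted (BFS exhausts all shorter strings without reaching an accepting state), and aaa is the lexicographically least accepting string of length 3.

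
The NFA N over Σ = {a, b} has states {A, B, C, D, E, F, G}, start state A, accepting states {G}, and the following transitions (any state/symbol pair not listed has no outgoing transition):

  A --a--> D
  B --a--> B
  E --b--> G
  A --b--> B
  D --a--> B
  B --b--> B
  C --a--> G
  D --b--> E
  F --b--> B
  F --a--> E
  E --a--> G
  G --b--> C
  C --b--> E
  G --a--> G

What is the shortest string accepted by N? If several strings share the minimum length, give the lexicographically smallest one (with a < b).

aba

A breadth-first search from A reaches an accepting state first via the path A → D → E → G on input aba.
No string of length < 3 is accepted (BFS exhausts all shorter strings without reaching an accepting state), and aba is the lexicographically least accepting string of length 3.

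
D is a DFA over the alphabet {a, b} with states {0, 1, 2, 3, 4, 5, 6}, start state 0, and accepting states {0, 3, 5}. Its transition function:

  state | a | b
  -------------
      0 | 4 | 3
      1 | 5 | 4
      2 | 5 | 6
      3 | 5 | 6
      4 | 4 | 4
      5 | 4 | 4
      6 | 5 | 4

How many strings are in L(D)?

4

The useful subgraph on states {0, 3, 5, 6} is acyclic, so L(D) is finite; the longest accepting path visits 4 useful states, giving maximum string length 3.
Counting accepting paths from 0 by length: 1 of length 0, 1 of length 1, 1 of length 2, 1 of length 3. Total 4.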